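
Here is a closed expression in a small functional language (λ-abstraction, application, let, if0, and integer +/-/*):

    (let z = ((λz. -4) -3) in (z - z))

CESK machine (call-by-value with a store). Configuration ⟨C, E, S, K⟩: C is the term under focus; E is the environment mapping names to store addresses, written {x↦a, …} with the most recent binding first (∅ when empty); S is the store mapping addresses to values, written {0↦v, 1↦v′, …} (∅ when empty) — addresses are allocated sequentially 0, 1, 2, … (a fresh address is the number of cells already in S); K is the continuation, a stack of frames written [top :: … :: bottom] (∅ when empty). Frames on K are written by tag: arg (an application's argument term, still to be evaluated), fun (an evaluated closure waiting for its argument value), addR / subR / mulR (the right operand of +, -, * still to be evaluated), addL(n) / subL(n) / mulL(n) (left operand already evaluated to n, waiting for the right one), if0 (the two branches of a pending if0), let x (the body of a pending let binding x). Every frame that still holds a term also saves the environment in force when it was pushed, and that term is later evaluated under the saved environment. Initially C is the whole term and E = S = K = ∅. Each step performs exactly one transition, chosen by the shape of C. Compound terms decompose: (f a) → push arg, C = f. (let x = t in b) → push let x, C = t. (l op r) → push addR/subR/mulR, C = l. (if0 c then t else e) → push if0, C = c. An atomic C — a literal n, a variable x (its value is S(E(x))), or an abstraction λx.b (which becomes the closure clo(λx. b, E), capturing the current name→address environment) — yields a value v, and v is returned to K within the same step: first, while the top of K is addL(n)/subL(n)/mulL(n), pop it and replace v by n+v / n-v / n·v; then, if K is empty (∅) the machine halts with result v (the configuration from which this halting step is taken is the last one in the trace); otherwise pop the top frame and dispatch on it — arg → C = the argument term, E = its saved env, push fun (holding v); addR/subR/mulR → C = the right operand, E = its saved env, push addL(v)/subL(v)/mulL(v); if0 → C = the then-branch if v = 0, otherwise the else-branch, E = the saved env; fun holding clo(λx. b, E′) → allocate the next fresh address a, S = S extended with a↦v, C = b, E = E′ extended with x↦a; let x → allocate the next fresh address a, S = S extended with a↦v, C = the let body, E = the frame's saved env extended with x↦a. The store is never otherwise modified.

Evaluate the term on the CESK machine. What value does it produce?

Answer: 0

Execution trace:
step 0: <C=(let z = ((λz. -4) -3) in (z - z)), E=∅, S=∅, K=∅>
step 1: <C=((λz. -4) -3), E=∅, S=∅, K=[let z]>
step 2: <C=(λz. -4), E=∅, S=∅, K=[arg :: let z]>
step 3: <C=-3, E=∅, S=∅, K=[fun :: let z]>
step 4: <C=-4, E={z↦0}, S={0↦-3}, K=[let z]>
step 5: <C=(z - z), E={z↦1}, S={0↦-3, 1↦-4}, K=∅>
step 6: <C=z, E={z↦1}, S={0↦-3, 1↦-4}, K=[subR]>
step 7: <C=z, E={z↦1}, S={0↦-3, 1↦-4}, K=[subL(-4)]>
→ final value 0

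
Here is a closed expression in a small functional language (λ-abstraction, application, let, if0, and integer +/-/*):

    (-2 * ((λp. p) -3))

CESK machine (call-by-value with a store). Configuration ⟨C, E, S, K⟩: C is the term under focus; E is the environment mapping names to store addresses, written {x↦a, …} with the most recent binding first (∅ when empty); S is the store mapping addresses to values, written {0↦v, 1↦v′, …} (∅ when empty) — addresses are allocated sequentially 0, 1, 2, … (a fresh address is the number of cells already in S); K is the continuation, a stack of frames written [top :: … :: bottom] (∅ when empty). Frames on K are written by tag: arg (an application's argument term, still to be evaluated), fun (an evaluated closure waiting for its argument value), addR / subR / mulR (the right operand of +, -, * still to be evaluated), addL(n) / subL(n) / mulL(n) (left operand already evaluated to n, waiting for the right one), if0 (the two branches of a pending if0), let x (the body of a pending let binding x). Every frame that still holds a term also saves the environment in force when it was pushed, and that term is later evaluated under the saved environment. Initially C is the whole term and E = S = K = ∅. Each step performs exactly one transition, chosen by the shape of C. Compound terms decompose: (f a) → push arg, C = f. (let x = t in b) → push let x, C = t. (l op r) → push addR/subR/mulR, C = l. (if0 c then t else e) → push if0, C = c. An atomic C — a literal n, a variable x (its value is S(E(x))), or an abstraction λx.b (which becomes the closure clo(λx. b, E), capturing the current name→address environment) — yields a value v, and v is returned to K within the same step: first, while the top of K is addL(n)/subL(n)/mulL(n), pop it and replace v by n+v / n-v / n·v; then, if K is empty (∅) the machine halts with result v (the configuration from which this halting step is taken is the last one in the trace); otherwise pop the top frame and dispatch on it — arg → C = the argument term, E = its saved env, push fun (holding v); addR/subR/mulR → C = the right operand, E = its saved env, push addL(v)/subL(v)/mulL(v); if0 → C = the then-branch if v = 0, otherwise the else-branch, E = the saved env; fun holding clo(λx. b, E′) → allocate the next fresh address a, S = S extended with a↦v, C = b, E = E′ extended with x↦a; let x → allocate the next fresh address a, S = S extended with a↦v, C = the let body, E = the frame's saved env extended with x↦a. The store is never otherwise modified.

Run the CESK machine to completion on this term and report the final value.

t=0: [C=(-2 * ((λp. p) -3)) | E=∅ | S=∅ | K=∅]
t=1: [C=-2 | E=∅ | S=∅ | K=[mulR]]
t=2: [C=((λp. p) -3) | E=∅ | S=∅ | K=[mulL(-2)]]
t=3: [C=(λp. p) | E=∅ | S=∅ | K=[arg :: mulL(-2)]]
t=4: [C=-3 | E=∅ | S=∅ | K=[fun :: mulL(-2)]]
t=5: [C=p | E={p↦0} | S={0↦-3} | K=[mulL(-2)]]
→ final value 6

Answer: 6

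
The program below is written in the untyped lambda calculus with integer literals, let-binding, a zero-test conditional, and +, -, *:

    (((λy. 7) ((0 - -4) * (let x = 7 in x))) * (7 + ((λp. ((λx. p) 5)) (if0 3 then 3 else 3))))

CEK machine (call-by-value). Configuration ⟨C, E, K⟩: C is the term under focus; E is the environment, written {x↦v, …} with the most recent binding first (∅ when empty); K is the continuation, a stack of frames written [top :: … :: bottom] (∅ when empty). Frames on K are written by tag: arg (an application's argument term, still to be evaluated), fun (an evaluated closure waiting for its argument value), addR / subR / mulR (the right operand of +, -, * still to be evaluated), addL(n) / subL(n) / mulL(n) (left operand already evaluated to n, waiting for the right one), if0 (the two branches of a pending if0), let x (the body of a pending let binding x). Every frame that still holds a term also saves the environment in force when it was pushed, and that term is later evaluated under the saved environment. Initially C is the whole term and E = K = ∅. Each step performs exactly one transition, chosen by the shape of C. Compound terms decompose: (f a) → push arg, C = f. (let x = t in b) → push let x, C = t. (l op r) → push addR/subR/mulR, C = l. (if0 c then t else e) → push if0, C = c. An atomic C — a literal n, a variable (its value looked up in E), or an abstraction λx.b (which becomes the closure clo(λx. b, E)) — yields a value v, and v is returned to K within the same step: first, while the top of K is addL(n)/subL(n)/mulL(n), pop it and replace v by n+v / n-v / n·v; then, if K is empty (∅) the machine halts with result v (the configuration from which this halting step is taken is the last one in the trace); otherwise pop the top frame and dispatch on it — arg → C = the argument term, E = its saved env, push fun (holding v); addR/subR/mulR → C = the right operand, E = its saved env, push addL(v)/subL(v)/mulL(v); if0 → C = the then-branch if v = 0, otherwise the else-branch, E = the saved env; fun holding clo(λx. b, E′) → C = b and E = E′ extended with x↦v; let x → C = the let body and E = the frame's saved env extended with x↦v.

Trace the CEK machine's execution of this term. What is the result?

t=0: [C=(((λy. 7) ((0 - -4) * (let x = 7 in x))) * (7 + ((λp. ((λx. p) 5)) (if0 3 then 3 else 3)))) | E=∅ | K=∅]
t=1: [C=((λy. 7) ((0 - -4) * (let x = 7 in x))) | E=∅ | K=[mulR]]
t=2: [C=(λy. 7) | E=∅ | K=[arg :: mulR]]
t=3: [C=((0 - -4) * (let x = 7 in x)) | E=∅ | K=[fun :: mulR]]
t=4: [C=(0 - -4) | E=∅ | K=[mulR :: fun :: mulR]]
t=5: [C=0 | E=∅ | K=[subR :: mulR :: fun :: mulR]]
t=6: [C=-4 | E=∅ | K=[subL(0) :: mulR :: fun :: mulR]]
t=7: [C=(let x = 7 in x) | E=∅ | K=[mulL(4) :: fun :: mulR]]
t=8: [C=7 | E=∅ | K=[let x :: mulL(4) :: fun :: mulR]]
t=9: [C=x | E={x↦7} | K=[mulL(4) :: fun :: mulR]]
t=10: [C=7 | E={y↦28} | K=[mulR]]
t=11: [C=(7 + ((λp. ((λx. p) 5)) (if0 3 then 3 else 3))) | E=∅ | K=[mulL(7)]]
t=12: [C=7 | E=∅ | K=[addR :: mulL(7)]]
t=13: [C=((λp. ((λx. p) 5)) (if0 3 then 3 else 3)) | E=∅ | K=[addL(7) :: mulL(7)]]
t=14: [C=(λp. ((λx. p) 5)) | E=∅ | K=[arg :: addL(7) :: mulL(7)]]
t=15: [C=(if0 3 then 3 else 3) | E=∅ | K=[fun :: addL(7) :: mulL(7)]]
t=16: [C=3 | E=∅ | K=[if0 :: fun :: addL(7) :: mulL(7)]]
t=17: [C=3 | E=∅ | K=[fun :: addL(7) :: mulL(7)]]
t=18: [C=((λx. p) 5) | E={p↦3} | K=[addL(7) :: mulL(7)]]
t=19: [C=(λx. p) | E={p↦3} | K=[arg :: addL(7) :: mulL(7)]]
t=20: [C=5 | E={p↦3} | K=[fun :: addL(7) :: mulL(7)]]
t=21: [C=p | E={x↦5, p↦3} | K=[addL(7) :: mulL(7)]]
→ final value 70

Answer: 70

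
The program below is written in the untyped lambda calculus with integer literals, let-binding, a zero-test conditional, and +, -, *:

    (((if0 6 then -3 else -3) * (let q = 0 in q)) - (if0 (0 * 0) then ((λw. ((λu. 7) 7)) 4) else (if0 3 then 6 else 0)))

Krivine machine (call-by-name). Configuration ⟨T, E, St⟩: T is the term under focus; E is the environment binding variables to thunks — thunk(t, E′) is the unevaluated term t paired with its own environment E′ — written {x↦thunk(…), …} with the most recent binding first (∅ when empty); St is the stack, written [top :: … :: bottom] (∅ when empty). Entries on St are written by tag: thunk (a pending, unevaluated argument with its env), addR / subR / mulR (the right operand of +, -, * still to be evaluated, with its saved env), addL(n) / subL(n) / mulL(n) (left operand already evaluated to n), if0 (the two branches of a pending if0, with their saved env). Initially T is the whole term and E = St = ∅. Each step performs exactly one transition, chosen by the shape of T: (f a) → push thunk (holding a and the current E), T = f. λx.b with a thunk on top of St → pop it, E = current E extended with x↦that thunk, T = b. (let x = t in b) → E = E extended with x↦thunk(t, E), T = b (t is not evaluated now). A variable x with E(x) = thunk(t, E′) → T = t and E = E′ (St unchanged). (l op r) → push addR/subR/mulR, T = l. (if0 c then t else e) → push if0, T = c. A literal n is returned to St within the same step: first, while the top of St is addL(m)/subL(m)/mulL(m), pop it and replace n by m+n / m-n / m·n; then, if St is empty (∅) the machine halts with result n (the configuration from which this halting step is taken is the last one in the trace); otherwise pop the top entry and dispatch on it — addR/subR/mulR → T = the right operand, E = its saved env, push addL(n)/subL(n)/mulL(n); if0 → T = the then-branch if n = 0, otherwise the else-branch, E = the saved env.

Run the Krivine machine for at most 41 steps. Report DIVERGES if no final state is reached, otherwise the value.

Answer: -7

Derivation:
[0] ⟨T=(((if0 6 then -3 else -3) * (let q = 0 in q)) - (if0 (0 * 0) then ((λw. ((λu. 7) 7)) 4) else (if0 3 then 6 else 0))); E=∅; St=∅⟩
[1] ⟨T=((if0 6 then -3 else -3) * (let q = 0 in q)); E=∅; St=[subR]⟩
[2] ⟨T=(if0 6 then -3 else -3); E=∅; St=[mulR :: subR]⟩
[3] ⟨T=6; E=∅; St=[if0 :: mulR :: subR]⟩
[4] ⟨T=-3; E=∅; St=[mulR :: subR]⟩
[5] ⟨T=(let q = 0 in q); E=∅; St=[mulL(-3) :: subR]⟩
[6] ⟨T=q; E={q↦thunk(0, ∅)}; St=[mulL(-3) :: subR]⟩
[7] ⟨T=0; E=∅; St=[mulL(-3) :: subR]⟩
[8] ⟨T=(if0 (0 * 0) then ((λw. ((λu. 7) 7)) 4) else (if0 3 then 6 else 0)); E=∅; St=[subL(0)]⟩
[9] ⟨T=(0 * 0); E=∅; St=[if0 :: subL(0)]⟩
[10] ⟨T=0; E=∅; St=[mulR :: if0 :: subL(0)]⟩
[11] ⟨T=0; E=∅; St=[mulL(0) :: if0 :: subL(0)]⟩
[12] ⟨T=((λw. ((λu. 7) 7)) 4); E=∅; St=[subL(0)]⟩
[13] ⟨T=(λw. ((λu. 7) 7)); E=∅; St=[thunk :: subL(0)]⟩
[14] ⟨T=((λu. 7) 7); E={w↦thunk(4, ∅)}; St=[subL(0)]⟩
[15] ⟨T=(λu. 7); E={w↦thunk(4, ∅)}; St=[thunk :: subL(0)]⟩
[16] ⟨T=7; E={u↦thunk(7, {w↦thunk(4, ∅)}), w↦thunk(4, ∅)}; St=[subL(0)]⟩
→ final value -7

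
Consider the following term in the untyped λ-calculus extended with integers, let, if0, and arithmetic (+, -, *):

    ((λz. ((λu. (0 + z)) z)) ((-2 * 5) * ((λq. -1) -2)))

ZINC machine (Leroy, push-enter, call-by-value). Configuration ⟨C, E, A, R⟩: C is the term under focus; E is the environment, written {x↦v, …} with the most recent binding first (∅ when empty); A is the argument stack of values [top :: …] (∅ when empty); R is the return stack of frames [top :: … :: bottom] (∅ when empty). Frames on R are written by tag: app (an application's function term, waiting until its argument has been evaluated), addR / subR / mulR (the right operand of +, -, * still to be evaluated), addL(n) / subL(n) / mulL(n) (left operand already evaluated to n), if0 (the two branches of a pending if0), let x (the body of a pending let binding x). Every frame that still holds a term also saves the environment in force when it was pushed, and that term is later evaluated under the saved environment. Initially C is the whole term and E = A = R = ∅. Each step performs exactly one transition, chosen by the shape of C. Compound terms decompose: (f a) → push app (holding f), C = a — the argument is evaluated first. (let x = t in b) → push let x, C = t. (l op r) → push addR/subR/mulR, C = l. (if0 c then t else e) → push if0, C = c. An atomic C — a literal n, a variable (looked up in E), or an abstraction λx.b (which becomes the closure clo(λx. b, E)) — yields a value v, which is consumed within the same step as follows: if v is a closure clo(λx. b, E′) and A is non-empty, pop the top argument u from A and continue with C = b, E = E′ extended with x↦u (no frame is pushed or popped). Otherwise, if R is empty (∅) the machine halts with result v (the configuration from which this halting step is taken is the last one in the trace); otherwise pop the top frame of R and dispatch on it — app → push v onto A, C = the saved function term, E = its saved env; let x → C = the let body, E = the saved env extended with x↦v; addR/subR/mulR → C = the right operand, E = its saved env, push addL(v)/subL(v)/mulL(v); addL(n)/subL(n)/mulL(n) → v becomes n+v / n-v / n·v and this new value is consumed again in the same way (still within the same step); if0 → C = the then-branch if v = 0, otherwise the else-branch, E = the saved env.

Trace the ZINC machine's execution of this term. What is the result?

Answer: 10

Derivation:
[0] <C=((λz. ((λu. (0 + z)) z)) ((-2 * 5) * ((λq. -1) -2))), E=∅, A=∅, R=∅>
[1] <C=((-2 * 5) * ((λq. -1) -2)), E=∅, A=∅, R=[app]>
[2] <C=(-2 * 5), E=∅, A=∅, R=[mulR :: app]>
[3] <C=-2, E=∅, A=∅, R=[mulR :: mulR :: app]>
[4] <C=5, E=∅, A=∅, R=[mulL(-2) :: mulR :: app]>
[5] <C=((λq. -1) -2), E=∅, A=∅, R=[mulL(-10) :: app]>
[6] <C=-2, E=∅, A=∅, R=[app :: mulL(-10) :: app]>
[7] <C=(λq. -1), E=∅, A=[-2], R=[mulL(-10) :: app]>
[8] <C=-1, E={q↦-2}, A=∅, R=[mulL(-10) :: app]>
[9] <C=(λz. ((λu. (0 + z)) z)), E=∅, A=[10], R=∅>
[10] <C=((λu. (0 + z)) z), E={z↦10}, A=∅, R=∅>
[11] <C=z, E={z↦10}, A=∅, R=[app]>
[12] <C=(λu. (0 + z)), E={z↦10}, A=[10], R=∅>
[13] <C=(0 + z), E={u↦10, z↦10}, A=∅, R=∅>
[14] <C=0, E={u↦10, z↦10}, A=∅, R=[addR]>
[15] <C=z, E={u↦10, z↦10}, A=∅, R=[addL(0)]>
→ final value 10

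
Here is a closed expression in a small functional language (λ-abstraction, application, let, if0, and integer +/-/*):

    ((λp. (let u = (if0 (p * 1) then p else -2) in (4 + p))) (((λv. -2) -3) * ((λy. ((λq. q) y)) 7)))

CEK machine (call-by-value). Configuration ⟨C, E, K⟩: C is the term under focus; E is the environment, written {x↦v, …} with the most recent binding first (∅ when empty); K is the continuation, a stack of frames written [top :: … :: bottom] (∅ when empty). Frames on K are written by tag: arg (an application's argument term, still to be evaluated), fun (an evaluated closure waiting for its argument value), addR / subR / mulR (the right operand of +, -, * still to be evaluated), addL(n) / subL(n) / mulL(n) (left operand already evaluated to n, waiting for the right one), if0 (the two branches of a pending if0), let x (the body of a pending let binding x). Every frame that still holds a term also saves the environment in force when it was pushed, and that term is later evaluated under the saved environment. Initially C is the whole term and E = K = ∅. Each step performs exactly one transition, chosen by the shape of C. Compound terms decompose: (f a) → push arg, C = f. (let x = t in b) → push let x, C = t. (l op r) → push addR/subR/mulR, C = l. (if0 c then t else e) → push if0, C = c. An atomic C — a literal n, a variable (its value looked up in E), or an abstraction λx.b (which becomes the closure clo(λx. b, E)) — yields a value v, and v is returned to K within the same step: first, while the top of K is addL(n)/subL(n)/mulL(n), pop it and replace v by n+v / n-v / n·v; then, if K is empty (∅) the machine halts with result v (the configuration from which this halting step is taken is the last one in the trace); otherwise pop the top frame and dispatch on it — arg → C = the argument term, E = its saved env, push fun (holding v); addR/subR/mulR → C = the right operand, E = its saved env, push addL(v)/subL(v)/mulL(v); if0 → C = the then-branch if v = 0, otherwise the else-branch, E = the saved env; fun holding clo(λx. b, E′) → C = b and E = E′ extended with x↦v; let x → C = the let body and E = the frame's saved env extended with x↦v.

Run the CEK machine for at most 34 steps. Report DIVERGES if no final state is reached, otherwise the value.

step 0: [C=((λp. (let u = (if0 (p * 1) then p else -2) in (4 + p))) (((λv. -2) -3) * ((λy. ((λq. q) y)) 7))) | E=∅ | K=∅]
step 1: [C=(λp. (let u = (if0 (p * 1) then p else -2) in (4 + p))) | E=∅ | K=[arg]]
step 2: [C=(((λv. -2) -3) * ((λy. ((λq. q) y)) 7)) | E=∅ | K=[fun]]
step 3: [C=((λv. -2) -3) | E=∅ | K=[mulR :: fun]]
step 4: [C=(λv. -2) | E=∅ | K=[arg :: mulR :: fun]]
step 5: [C=-3 | E=∅ | K=[fun :: mulR :: fun]]
step 6: [C=-2 | E={v↦-3} | K=[mulR :: fun]]
step 7: [C=((λy. ((λq. q) y)) 7) | E=∅ | K=[mulL(-2) :: fun]]
step 8: [C=(λy. ((λq. q) y)) | E=∅ | K=[arg :: mulL(-2) :: fun]]
step 9: [C=7 | E=∅ | K=[fun :: mulL(-2) :: fun]]
step 10: [C=((λq. q) y) | E={y↦7} | K=[mulL(-2) :: fun]]
step 11: [C=(λq. q) | E={y↦7} | K=[arg :: mulL(-2) :: fun]]
step 12: [C=y | E={y↦7} | K=[fun :: mulL(-2) :: fun]]
step 13: [C=q | E={q↦7, y↦7} | K=[mulL(-2) :: fun]]
step 14: [C=(let u = (if0 (p * 1) then p else -2) in (4 + p)) | E={p↦-14} | K=∅]
step 15: [C=(if0 (p * 1) then p else -2) | E={p↦-14} | K=[let u]]
step 16: [C=(p * 1) | E={p↦-14} | K=[if0 :: let u]]
step 17: [C=p | E={p↦-14} | K=[mulR :: if0 :: let u]]
step 18: [C=1 | E={p↦-14} | K=[mulL(-14) :: if0 :: let u]]
step 19: [C=-2 | E={p↦-14} | K=[let u]]
step 20: [C=(4 + p) | E={u↦-2, p↦-14} | K=∅]
step 21: [C=4 | E={u↦-2, p↦-14} | K=[addR]]
step 22: [C=p | E={u↦-2, p↦-14} | K=[addL(4)]]
→ final value -10

Answer: -10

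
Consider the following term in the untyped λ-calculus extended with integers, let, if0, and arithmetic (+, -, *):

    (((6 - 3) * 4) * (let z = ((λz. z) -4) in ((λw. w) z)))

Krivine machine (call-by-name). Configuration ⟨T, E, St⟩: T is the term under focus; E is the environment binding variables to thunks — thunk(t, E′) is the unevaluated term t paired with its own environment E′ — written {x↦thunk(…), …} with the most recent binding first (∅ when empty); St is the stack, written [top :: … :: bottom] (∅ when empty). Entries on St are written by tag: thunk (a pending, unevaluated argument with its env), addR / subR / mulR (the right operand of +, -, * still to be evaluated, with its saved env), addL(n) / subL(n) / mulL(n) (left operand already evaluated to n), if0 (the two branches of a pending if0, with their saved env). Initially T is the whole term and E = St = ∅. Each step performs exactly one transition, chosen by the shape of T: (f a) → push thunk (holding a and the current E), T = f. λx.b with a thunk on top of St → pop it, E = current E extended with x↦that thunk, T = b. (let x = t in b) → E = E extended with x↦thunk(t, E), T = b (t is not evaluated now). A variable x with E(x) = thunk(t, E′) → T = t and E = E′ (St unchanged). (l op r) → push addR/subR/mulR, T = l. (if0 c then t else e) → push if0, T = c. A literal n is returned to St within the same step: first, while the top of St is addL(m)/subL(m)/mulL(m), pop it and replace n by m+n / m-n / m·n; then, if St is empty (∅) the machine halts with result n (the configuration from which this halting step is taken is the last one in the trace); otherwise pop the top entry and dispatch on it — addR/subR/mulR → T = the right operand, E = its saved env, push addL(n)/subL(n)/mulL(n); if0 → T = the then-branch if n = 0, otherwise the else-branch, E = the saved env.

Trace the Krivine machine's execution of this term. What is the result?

Answer: -48

Execution trace:
step 0: [T=(((6 - 3) * 4) * (let z = ((λz. z) -4) in ((λw. w) z))) | E=∅ | St=∅]
step 1: [T=((6 - 3) * 4) | E=∅ | St=[mulR]]
step 2: [T=(6 - 3) | E=∅ | St=[mulR :: mulR]]
step 3: [T=6 | E=∅ | St=[subR :: mulR :: mulR]]
step 4: [T=3 | E=∅ | St=[subL(6) :: mulR :: mulR]]
step 5: [T=4 | E=∅ | St=[mulL(3) :: mulR]]
step 6: [T=(let z = ((λz. z) -4) in ((λw. w) z)) | E=∅ | St=[mulL(12)]]
step 7: [T=((λw. w) z) | E={z↦thunk(((λz. z) -4), ∅)} | St=[mulL(12)]]
step 8: [T=(λw. w) | E={z↦thunk(((λz. z) -4), ∅)} | St=[thunk :: mulL(12)]]
step 9: [T=w | E={w↦thunk(z, {z↦thunk(((λz. z) -4), ∅)}), z↦thunk(((λz. z) -4), ∅)} | St=[mulL(12)]]
step 10: [T=z | E={z↦thunk(((λz. z) -4), ∅)} | St=[mulL(12)]]
step 11: [T=((λz. z) -4) | E=∅ | St=[mulL(12)]]
step 12: [T=(λz. z) | E=∅ | St=[thunk :: mulL(12)]]
step 13: [T=z | E={z↦thunk(-4, ∅)} | St=[mulL(12)]]
step 14: [T=-4 | E=∅ | St=[mulL(12)]]
→ final value -48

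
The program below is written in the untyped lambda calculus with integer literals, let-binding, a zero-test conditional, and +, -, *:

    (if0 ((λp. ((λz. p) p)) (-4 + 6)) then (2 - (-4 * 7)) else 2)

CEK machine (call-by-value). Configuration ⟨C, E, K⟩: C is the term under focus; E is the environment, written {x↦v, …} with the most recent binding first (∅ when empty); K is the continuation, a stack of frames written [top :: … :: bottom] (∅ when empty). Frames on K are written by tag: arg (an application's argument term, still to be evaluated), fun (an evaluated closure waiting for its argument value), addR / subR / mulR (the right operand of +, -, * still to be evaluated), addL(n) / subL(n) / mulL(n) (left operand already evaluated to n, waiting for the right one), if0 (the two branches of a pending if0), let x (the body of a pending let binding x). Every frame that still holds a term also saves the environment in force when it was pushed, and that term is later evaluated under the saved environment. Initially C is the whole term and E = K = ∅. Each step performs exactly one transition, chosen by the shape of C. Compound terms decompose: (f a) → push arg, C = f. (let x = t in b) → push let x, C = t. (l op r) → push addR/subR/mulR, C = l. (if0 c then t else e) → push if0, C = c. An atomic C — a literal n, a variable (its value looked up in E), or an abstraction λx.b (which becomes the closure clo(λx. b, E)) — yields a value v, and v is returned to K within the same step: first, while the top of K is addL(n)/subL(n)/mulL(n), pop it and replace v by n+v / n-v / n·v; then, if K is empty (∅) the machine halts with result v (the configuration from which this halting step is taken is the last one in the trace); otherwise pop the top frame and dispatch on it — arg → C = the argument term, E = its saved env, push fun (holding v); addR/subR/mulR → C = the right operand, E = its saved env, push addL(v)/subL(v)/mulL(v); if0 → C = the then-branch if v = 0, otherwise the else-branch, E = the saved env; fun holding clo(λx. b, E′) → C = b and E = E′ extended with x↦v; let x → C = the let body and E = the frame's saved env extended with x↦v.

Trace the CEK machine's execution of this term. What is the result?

Answer: 2

Execution trace:
step 0: <C=(if0 ((λp. ((λz. p) p)) (-4 + 6)) then (2 - (-4 * 7)) else 2), E=∅, K=∅>
step 1: <C=((λp. ((λz. p) p)) (-4 + 6)), E=∅, K=[if0]>
step 2: <C=(λp. ((λz. p) p)), E=∅, K=[arg :: if0]>
step 3: <C=(-4 + 6), E=∅, K=[fun :: if0]>
step 4: <C=-4, E=∅, K=[addR :: fun :: if0]>
step 5: <C=6, E=∅, K=[addL(-4) :: fun :: if0]>
step 6: <C=((λz. p) p), E={p↦2}, K=[if0]>
step 7: <C=(λz. p), E={p↦2}, K=[arg :: if0]>
step 8: <C=p, E={p↦2}, K=[fun :: if0]>
step 9: <C=p, E={z↦2, p↦2}, K=[if0]>
step 10: <C=2, E=∅, K=∅>
→ final value 2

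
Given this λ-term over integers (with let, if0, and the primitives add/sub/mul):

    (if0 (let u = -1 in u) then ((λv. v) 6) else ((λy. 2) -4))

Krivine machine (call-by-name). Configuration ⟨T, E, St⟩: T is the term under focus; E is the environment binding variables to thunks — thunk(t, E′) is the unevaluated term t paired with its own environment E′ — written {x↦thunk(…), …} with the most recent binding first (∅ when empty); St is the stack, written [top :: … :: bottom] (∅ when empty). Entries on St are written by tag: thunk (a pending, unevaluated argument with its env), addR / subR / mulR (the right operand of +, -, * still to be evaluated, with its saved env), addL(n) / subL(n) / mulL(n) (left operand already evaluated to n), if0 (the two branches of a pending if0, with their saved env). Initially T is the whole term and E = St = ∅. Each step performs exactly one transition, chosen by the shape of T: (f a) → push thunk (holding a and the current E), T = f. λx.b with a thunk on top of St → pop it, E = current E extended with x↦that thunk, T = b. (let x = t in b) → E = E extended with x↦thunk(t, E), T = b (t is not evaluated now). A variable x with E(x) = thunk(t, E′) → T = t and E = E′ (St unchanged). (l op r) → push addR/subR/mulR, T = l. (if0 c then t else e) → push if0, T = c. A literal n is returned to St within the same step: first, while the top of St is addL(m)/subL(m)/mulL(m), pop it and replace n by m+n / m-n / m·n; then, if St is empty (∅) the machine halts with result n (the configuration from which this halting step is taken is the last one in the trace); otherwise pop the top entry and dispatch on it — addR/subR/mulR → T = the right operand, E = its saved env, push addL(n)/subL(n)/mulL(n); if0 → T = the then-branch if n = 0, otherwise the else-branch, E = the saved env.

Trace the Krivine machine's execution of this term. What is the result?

t=0: ⟨T=(if0 (let u = -1 in u) then ((λv. v) 6) else ((λy. 2) -4)); E=∅; St=∅⟩
t=1: ⟨T=(let u = -1 in u); E=∅; St=[if0]⟩
t=2: ⟨T=u; E={u↦thunk(-1, ∅)}; St=[if0]⟩
t=3: ⟨T=-1; E=∅; St=[if0]⟩
t=4: ⟨T=((λy. 2) -4); E=∅; St=∅⟩
t=5: ⟨T=(λy. 2); E=∅; St=[thunk]⟩
t=6: ⟨T=2; E={y↦thunk(-4, ∅)}; St=∅⟩
→ final value 2

Answer: 2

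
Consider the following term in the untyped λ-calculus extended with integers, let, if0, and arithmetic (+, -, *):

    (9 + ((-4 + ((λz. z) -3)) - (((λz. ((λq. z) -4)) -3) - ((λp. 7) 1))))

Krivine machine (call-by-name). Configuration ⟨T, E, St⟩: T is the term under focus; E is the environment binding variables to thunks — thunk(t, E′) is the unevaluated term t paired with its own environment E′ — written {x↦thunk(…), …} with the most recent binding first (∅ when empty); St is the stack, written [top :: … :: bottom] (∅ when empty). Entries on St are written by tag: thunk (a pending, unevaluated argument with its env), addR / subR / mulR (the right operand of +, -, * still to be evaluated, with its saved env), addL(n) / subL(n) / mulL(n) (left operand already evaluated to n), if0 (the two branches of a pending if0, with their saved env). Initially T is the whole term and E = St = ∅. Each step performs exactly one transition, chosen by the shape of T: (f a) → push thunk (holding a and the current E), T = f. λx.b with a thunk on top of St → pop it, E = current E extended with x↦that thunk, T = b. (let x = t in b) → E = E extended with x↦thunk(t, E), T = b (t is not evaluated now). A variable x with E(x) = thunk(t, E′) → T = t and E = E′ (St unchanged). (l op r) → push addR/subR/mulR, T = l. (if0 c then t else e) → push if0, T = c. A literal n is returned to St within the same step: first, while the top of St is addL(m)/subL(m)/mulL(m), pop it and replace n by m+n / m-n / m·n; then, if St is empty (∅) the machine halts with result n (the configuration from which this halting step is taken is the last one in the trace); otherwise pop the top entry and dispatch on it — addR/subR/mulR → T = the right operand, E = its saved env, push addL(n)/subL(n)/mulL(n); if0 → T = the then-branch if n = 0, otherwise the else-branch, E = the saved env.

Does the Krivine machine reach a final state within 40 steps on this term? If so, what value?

Answer: 12

Execution trace:
step 0: ⟨T=(9 + ((-4 + ((λz. z) -3)) - (((λz. ((λq. z) -4)) -3) - ((λp. 7) 1)))); E=∅; St=∅⟩
step 1: ⟨T=9; E=∅; St=[addR]⟩
step 2: ⟨T=((-4 + ((λz. z) -3)) - (((λz. ((λq. z) -4)) -3) - ((λp. 7) 1))); E=∅; St=[addL(9)]⟩
step 3: ⟨T=(-4 + ((λz. z) -3)); E=∅; St=[subR :: addL(9)]⟩
step 4: ⟨T=-4; E=∅; St=[addR :: subR :: addL(9)]⟩
step 5: ⟨T=((λz. z) -3); E=∅; St=[addL(-4) :: subR :: addL(9)]⟩
step 6: ⟨T=(λz. z); E=∅; St=[thunk :: addL(-4) :: subR :: addL(9)]⟩
step 7: ⟨T=z; E={z↦thunk(-3, ∅)}; St=[addL(-4) :: subR :: addL(9)]⟩
step 8: ⟨T=-3; E=∅; St=[addL(-4) :: subR :: addL(9)]⟩
step 9: ⟨T=(((λz. ((λq. z) -4)) -3) - ((λp. 7) 1)); E=∅; St=[subL(-7) :: addL(9)]⟩
step 10: ⟨T=((λz. ((λq. z) -4)) -3); E=∅; St=[subR :: subL(-7) :: addL(9)]⟩
step 11: ⟨T=(λz. ((λq. z) -4)); E=∅; St=[thunk :: subR :: subL(-7) :: addL(9)]⟩
step 12: ⟨T=((λq. z) -4); E={z↦thunk(-3, ∅)}; St=[subR :: subL(-7) :: addL(9)]⟩
step 13: ⟨T=(λq. z); E={z↦thunk(-3, ∅)}; St=[thunk :: subR :: subL(-7) :: addL(9)]⟩
step 14: ⟨T=z; E={q↦thunk(-4, {z↦thunk(-3, ∅)}), z↦thunk(-3, ∅)}; St=[subR :: subL(-7) :: addL(9)]⟩
step 15: ⟨T=-3; E=∅; St=[subR :: subL(-7) :: addL(9)]⟩
step 16: ⟨T=((λp. 7) 1); E=∅; St=[subL(-3) :: subL(-7) :: addL(9)]⟩
step 17: ⟨T=(λp. 7); E=∅; St=[thunk :: subL(-3) :: subL(-7) :: addL(9)]⟩
step 18: ⟨T=7; E={p↦thunk(1, ∅)}; St=[subL(-3) :: subL(-7) :: addL(9)]⟩
→ final value 12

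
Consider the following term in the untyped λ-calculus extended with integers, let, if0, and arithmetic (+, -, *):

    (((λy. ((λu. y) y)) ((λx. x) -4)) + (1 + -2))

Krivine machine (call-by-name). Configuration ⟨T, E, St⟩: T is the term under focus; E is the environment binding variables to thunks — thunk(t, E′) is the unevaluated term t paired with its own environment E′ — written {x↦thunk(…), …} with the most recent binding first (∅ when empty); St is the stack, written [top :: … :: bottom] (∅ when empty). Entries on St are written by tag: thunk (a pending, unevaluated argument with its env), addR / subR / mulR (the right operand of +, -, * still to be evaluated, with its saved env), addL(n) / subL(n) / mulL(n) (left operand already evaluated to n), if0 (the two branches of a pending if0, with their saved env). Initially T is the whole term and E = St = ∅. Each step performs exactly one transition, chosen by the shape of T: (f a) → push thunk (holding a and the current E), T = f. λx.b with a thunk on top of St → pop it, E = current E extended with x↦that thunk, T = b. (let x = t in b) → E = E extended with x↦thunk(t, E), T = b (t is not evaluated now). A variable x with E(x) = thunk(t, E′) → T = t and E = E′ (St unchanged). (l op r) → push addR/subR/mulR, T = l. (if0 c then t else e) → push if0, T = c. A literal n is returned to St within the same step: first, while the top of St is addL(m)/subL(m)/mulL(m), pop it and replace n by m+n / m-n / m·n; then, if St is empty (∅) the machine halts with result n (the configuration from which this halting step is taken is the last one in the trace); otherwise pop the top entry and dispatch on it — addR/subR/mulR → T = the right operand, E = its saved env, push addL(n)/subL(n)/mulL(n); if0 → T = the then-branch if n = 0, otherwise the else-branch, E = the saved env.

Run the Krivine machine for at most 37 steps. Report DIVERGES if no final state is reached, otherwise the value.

step 0: ⟨T=(((λy. ((λu. y) y)) ((λx. x) -4)) + (1 + -2)); E=∅; St=∅⟩
step 1: ⟨T=((λy. ((λu. y) y)) ((λx. x) -4)); E=∅; St=[addR]⟩
step 2: ⟨T=(λy. ((λu. y) y)); E=∅; St=[thunk :: addR]⟩
step 3: ⟨T=((λu. y) y); E={y↦thunk(((λx. x) -4), ∅)}; St=[addR]⟩
step 4: ⟨T=(λu. y); E={y↦thunk(((λx. x) -4), ∅)}; St=[thunk :: addR]⟩
step 5: ⟨T=y; E={u↦thunk(y, {y↦thunk(((λx. x) -4), ∅)}), y↦thunk(((λx. x) -4), ∅)}; St=[addR]⟩
step 6: ⟨T=((λx. x) -4); E=∅; St=[addR]⟩
step 7: ⟨T=(λx. x); E=∅; St=[thunk :: addR]⟩
step 8: ⟨T=x; E={x↦thunk(-4, ∅)}; St=[addR]⟩
step 9: ⟨T=-4; E=∅; St=[addR]⟩
step 10: ⟨T=(1 + -2); E=∅; St=[addL(-4)]⟩
step 11: ⟨T=1; E=∅; St=[addR :: addL(-4)]⟩
step 12: ⟨T=-2; E=∅; St=[addL(1) :: addL(-4)]⟩
→ final value -5

Answer: -5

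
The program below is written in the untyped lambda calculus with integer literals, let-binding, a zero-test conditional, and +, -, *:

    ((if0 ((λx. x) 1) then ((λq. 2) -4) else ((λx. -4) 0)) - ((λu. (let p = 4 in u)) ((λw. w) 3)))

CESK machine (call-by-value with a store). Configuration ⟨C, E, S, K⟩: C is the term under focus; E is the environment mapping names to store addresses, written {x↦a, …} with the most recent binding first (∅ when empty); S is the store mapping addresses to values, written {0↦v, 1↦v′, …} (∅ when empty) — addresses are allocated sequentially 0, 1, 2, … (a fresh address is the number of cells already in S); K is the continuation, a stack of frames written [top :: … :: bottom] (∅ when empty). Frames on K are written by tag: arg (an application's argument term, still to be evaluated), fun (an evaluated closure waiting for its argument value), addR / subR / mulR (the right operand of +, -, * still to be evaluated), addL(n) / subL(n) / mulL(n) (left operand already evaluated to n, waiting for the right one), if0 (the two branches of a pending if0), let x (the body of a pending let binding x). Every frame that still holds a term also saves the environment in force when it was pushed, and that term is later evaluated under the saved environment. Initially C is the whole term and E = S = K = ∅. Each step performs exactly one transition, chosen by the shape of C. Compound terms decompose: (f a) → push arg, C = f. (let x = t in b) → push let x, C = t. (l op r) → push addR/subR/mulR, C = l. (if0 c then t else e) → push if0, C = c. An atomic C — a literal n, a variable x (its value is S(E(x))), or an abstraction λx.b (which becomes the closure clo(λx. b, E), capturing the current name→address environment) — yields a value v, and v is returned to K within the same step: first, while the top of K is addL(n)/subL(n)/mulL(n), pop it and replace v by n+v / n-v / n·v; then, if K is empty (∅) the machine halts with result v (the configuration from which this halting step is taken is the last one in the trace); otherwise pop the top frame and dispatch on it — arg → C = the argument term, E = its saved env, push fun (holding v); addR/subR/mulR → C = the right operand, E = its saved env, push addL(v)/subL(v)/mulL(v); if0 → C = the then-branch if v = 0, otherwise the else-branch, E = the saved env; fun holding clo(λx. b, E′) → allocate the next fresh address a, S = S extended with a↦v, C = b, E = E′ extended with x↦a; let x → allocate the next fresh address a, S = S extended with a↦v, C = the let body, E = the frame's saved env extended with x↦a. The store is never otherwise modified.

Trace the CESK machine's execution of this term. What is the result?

Answer: -7

Execution trace:
0. ⟨C=((if0 ((λx. x) 1) then ((λq. 2) -4) else ((λx. -4) 0)) - ((λu. (let p = 4 in u)) ((λw. w) 3))); E=∅; S=∅; K=∅⟩
1. ⟨C=(if0 ((λx. x) 1) then ((λq. 2) -4) else ((λx. -4) 0)); E=∅; S=∅; K=[subR]⟩
2. ⟨C=((λx. x) 1); E=∅; S=∅; K=[if0 :: subR]⟩
3. ⟨C=(λx. x); E=∅; S=∅; K=[arg :: if0 :: subR]⟩
4. ⟨C=1; E=∅; S=∅; K=[fun :: if0 :: subR]⟩
5. ⟨C=x; E={x↦0}; S={0↦1}; K=[if0 :: subR]⟩
6. ⟨C=((λx. -4) 0); E=∅; S={0↦1}; K=[subR]⟩
7. ⟨C=(λx. -4); E=∅; S={0↦1}; K=[arg :: subR]⟩
8. ⟨C=0; E=∅; S={0↦1}; K=[fun :: subR]⟩
9. ⟨C=-4; E={x↦1}; S={0↦1, 1↦0}; K=[subR]⟩
10. ⟨C=((λu. (let p = 4 in u)) ((λw. w) 3)); E=∅; S={0↦1, 1↦0}; K=[subL(-4)]⟩
11. ⟨C=(λu. (let p = 4 in u)); E=∅; S={0↦1, 1↦0}; K=[arg :: subL(-4)]⟩
12. ⟨C=((λw. w) 3); E=∅; S={0↦1, 1↦0}; K=[fun :: subL(-4)]⟩
13. ⟨C=(λw. w); E=∅; S={0↦1, 1↦0}; K=[arg :: fun :: subL(-4)]⟩
14. ⟨C=3; E=∅; S={0↦1, 1↦0}; K=[fun :: fun :: subL(-4)]⟩
15. ⟨C=w; E={w↦2}; S={0↦1, 1↦0, 2↦3}; K=[fun :: subL(-4)]⟩
16. ⟨C=(let p = 4 in u); E={u↦3}; S={0↦1, 1↦0, 2↦3, 3↦3}; K=[subL(-4)]⟩
17. ⟨C=4; E={u↦3}; S={0↦1, 1↦0, 2↦3, 3↦3}; K=[let p :: subL(-4)]⟩
18. ⟨C=u; E={p↦4, u↦3}; S={0↦1, 1↦0, 2↦3, 3↦3, 4↦4}; K=[subL(-4)]⟩
→ final value -7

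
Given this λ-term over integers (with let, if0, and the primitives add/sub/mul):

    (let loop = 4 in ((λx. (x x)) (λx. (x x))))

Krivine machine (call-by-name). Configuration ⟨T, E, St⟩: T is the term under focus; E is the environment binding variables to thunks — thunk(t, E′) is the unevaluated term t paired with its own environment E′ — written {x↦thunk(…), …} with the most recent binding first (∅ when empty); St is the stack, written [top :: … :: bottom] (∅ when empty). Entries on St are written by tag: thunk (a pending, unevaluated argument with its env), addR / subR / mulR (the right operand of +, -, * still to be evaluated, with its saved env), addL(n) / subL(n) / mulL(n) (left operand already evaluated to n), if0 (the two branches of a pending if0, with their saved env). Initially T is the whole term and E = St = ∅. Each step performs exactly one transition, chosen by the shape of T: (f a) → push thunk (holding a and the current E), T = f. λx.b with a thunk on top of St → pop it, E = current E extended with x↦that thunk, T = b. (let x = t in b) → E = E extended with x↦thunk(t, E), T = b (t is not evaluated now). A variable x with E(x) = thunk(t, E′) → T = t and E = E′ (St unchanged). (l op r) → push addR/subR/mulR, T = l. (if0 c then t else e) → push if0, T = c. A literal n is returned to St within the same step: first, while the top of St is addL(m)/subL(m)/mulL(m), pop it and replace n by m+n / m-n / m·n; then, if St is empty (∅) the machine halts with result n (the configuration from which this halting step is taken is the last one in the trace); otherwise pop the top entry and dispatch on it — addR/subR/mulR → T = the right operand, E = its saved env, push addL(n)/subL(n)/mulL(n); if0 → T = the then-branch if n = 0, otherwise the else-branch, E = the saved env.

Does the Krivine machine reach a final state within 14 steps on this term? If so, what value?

[0] <T=(let loop = 4 in ((λx. (x x)) (λx. (x x)))), E=∅, St=∅>
[1] <T=((λx. (x x)) (λx. (x x))), E={loop↦thunk(4, ∅)}, St=∅>
[2] <T=(λx. (x x)), E={loop↦thunk(4, ∅)}, St=[thunk]>
[3] <T=(x x), E={x↦thunk((λx. (x x)), {loop↦thunk(4, ∅)}), loop↦thunk(4, ∅)}, St=∅>
[4] <T=x, E={x↦thunk((λx. (x x)), {loop↦thunk(4, ∅)}), loop↦thunk(4, ∅)}, St=[thunk]>
[5] <T=(λx. (x x)), E={loop↦thunk(4, ∅)}, St=[thunk]>
[6] <T=(x x), E={x↦thunk(x, {x↦thunk((λx. (x x)), {loop↦thunk(4, ∅)}), loop↦thunk(4, ∅)}), loop↦thunk(4, ∅)}, St=∅>
[7] <T=x, E={x↦thunk(x, {x↦thunk((λx. (x x)), {loop↦thunk(4, ∅)}), loop↦thunk(4, ∅)}), loop↦thunk(4, ∅)}, St=[thunk]>
[8] <T=x, E={x↦thunk((λx. (x x)), {loop↦thunk(4, ∅)}), loop↦thunk(4, ∅)}, St=[thunk]>
[9] <T=(λx. (x x)), E={loop↦thunk(4, ∅)}, St=[thunk]>
[10] <T=(x x), E={x↦thunk(x, {x↦thunk(x, {x↦thunk((λx. (x x)), {loop↦thunk(4, ∅)}), loop↦thunk(4, ∅)}), loop↦thunk(4, ∅)}), loop↦thunk(4, ∅)}, St=∅>
[11] <T=x, E={x↦thunk(x, {x↦thunk(x, {x↦thunk((λx. (x x)), {loop↦thunk(4, ∅)}), loop↦thunk(4, ∅)}), loop↦thunk(4, ∅)}), loop↦thunk(4, ∅)}, St=[thunk]>
[12] <T=x, E={x↦thunk(x, {x↦thunk((λx. (x x)), {loop↦thunk(4, ∅)}), loop↦thunk(4, ∅)}), loop↦thunk(4, ∅)}, St=[thunk]>
[13] <T=x, E={x↦thunk((λx. (x x)), {loop↦thunk(4, ∅)}), loop↦thunk(4, ∅)}, St=[thunk]>
[14] <T=(λx. (x x)), E={loop↦thunk(4, ∅)}, St=[thunk]>
→ 14 transitions taken and the configuration is still not final: no result within 14 steps

Answer: DIVERGES (no final state within 14 steps)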